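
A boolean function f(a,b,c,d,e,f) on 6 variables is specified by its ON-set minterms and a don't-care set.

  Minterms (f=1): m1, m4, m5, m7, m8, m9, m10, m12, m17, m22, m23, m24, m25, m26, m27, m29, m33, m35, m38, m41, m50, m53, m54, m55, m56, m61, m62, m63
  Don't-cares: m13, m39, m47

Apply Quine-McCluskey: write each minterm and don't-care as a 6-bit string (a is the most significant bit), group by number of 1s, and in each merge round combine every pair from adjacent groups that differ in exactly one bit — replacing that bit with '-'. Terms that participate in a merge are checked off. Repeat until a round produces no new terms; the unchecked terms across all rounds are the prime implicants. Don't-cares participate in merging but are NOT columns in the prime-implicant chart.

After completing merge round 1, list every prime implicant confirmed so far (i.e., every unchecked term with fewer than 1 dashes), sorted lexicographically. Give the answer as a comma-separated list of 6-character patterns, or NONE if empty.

[col 0] 000001*, 000100*, 000101*, 000111*, 001000*, 001001*, 001010*, 001100*, 001101*, 010001*, 010110*, 010111*, 011000*, 011001*, 011010*, 011011*, 011101*, 100001*, 100011*, 100110*, 100111*, 101001*, 101111*, 110010*, 110101*, 110110*, 110111*, 111000*, 111101*, 111110*, 111111*
[col 1] -00001*, -00111*, -01001*, -10110*, -10111*, -11000, -11101, 0-0001*, 0-0111*, 0-1000*, 0-1001*, 0-1010*, 0-1101*, 00-001*, 00-100*, 00-101*, 000-01*, 0001-1, 00010-*, 001-00*, 001-01*, 0010-0*, 00100-*, 00110-*, 01-001*, 01011-*, 011-01*, 0110-0*, 0110-1*, 01100-*, 01101-*, 1-0110*, 1-0111*, 1-1111*, 10-001*, 10-111*, 100-11, 1000-1, 10011-*, 11-101*, 11-110*, 11-111*, 110-10, 1101-1*, 11011-*, 1111-1*, 11111-*
[col 2] --0111, -0-001, -1011-, 0--001, 0-1-01, 0-10-0, 0-100-, 00--01, 00-10-, 001-0-, 0110--, 1--111, 1-011-, 11-1-1, 11-11-
Prime implicants: --0111, -0-001, -1011-, -11000, -11101, 0--001, 0-1-01, 0-10-0, 0-100-, 00--01, 00-10-, 0001-1, 001-0-, 0110--, 1--111, 1-011-, 100-11, 1000-1, 11-1-1, 11-11-, 110-10

NONE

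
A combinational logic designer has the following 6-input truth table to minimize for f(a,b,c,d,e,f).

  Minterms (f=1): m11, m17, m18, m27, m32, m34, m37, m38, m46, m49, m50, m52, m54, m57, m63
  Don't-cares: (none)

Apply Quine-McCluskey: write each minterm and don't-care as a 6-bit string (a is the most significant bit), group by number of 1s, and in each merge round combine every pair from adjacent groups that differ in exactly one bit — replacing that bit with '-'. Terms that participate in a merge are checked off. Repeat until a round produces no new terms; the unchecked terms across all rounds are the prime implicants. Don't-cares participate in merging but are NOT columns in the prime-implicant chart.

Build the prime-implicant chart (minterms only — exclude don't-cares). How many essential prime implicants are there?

size-2^0 implicants → 001011(✓)  010001(✓)  010010(✓)  011011(✓)  100000(✓)  100010(✓)  100101  100110(✓)  101110(✓)  110001(✓)  110010(✓)  110100(✓)  110110(✓)  111001(✓)  111111
size-2^1 implicants → -10001  -10010  0-1011  1-0010(✓)  1-0110(✓)  10-110  100-10(✓)  1000-0  11-001  110-10(✓)  1101-0
size-2^2 implicants → 1-0-10
Unchecked terms (primes): -10001, -10010, 0-1011, 1-0-10, 10-110, 1000-0, 100101, 11-001, 1101-0, 111111
Minterm coverage:
  m11 ⊆ 0-1011 [E]
  m17 ⊆ -10001 [E]
  m18 ⊆ -10010 [E]
  m27 ⊆ 0-1011 [E]
  m32 ⊆ 1000-0 [E]
  m34 ⊆ 1-0-10,1000-0
  m37 ⊆ 100101 [E]
  m38 ⊆ 1-0-10,10-110
  m46 ⊆ 10-110 [E]
  m49 ⊆ -10001,11-001
  m50 ⊆ -10010,1-0-10
  m52 ⊆ 1101-0 [E]
  m54 ⊆ 1-0-10,1101-0
  m57 ⊆ 11-001 [E]
  m63 ⊆ 111111 [E]
E = {-10001, -10010, 0-1011, 10-110, 1000-0, 100101, 11-001, 1101-0, 111111}

9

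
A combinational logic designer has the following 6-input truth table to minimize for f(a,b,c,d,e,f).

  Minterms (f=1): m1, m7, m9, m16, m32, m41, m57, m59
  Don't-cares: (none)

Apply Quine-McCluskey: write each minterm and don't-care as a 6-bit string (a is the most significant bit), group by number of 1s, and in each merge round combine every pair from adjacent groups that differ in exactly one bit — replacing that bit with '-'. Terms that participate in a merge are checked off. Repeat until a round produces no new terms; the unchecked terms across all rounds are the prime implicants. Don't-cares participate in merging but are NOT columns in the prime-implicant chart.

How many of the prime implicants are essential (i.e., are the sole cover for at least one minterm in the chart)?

5

[col 0] 000001*, 000111, 001001*, 010000, 100000, 101001*, 111001*, 111011*
[col 1] -01001, 00-001, 1-1001, 1110-1
Prime implicants: -01001, 00-001, 000111, 010000, 1-1001, 100000, 1110-1
PI chart (minterm → PIs covering it):
  1 | 00-001  (sole → essential)
  7 | 000111  (sole → essential)
  9 | -01001,00-001
  16 | 010000  (sole → essential)
  32 | 100000  (sole → essential)
  41 | -01001,1-1001
  57 | 1-1001,1110-1
  59 | 1110-1  (sole → essential)
Essential prime implicants: 00-001, 000111, 010000, 100000, 1110-1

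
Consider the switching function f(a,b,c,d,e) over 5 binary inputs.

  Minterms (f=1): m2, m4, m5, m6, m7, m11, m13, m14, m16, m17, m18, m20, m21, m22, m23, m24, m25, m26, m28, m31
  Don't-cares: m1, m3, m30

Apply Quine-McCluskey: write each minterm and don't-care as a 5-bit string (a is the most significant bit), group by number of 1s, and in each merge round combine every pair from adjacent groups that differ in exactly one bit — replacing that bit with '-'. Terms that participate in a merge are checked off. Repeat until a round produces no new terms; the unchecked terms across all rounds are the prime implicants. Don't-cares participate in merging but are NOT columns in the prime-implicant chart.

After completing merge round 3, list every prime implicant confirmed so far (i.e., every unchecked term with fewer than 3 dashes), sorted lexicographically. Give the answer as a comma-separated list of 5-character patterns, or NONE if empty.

--110, -0-01, -0-10, 0-011, 0-101, 00--1, 00-1-, 1-00-, 1-11-, 10-0-

[col 0] 00001*, 00010*, 00011*, 00100*, 00101*, 00110*, 00111*, 01011*, 01101*, 01110*, 10000*, 10001*, 10010*, 10100*, 10101*, 10110*, 10111*, 11000*, 11001*, 11010*, 11100*, 11110*, 11111*
[col 1] -0001*, -0010*, -0100*, -0101*, -0110*, -0111*, -1110*, 0-011, 0-101, 0-110*, 00-01*, 00-10*, 00-11*, 000-1*, 0001-*, 001-0*, 001-1*, 0010-*, 0011-*, 1-000*, 1-001*, 1-010*, 1-100*, 1-110*, 1-111*, 10-00*, 10-01*, 10-10*, 100-0*, 1000-*, 101-0*, 101-1*, 1010-*, 1011-*, 11-00*, 11-10*, 110-0*, 1100-*, 111-0*, 1111-*
[col 2] --110, -0-01, -0-10, -01-0*, -01-1*, -010-*, -011-*, 00--1, 00-1-, 001--*, 1--00*, 1--10*, 1-0-0*, 1-00-, 1-1-0*, 1-11-, 10--0*, 10-0-, 101--*, 11--0*
[col 3] -01--, 1---0
Prime implicants: --110, -0-01, -0-10, -01--, 0-011, 0-101, 00--1, 00-1-, 1---0, 1-00-, 1-11-, 10-0-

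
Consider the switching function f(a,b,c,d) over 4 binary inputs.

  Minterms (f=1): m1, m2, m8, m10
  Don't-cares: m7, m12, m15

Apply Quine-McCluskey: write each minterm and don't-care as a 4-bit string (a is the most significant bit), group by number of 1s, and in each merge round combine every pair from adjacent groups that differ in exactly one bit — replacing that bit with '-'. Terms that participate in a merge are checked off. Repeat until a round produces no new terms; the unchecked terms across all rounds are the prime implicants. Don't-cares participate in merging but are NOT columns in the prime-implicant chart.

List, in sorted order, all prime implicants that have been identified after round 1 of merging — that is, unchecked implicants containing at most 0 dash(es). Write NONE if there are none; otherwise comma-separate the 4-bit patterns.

0001

Round 0: 0001 0010✓ 0111✓ 1000✓ 1010✓ 1100✓ 1111✓
Round 1: -010 -111 1-00 10-0
PIs = {-010, -111, 0001, 1-00, 10-0}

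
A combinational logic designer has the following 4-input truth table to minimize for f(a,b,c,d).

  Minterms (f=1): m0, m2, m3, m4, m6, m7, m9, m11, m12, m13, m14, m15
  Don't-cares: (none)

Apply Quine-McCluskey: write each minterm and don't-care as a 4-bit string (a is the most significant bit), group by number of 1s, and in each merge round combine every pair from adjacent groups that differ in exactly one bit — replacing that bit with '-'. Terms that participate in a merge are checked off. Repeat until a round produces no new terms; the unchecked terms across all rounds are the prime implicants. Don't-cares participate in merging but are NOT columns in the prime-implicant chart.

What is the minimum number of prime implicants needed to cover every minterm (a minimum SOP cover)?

size-2^0 implicants → 0000(✓)  0010(✓)  0011(✓)  0100(✓)  0110(✓)  0111(✓)  1001(✓)  1011(✓)  1100(✓)  1101(✓)  1110(✓)  1111(✓)
size-2^1 implicants → -011(✓)  -100(✓)  -110(✓)  -111(✓)  0-00(✓)  0-10(✓)  0-11(✓)  00-0(✓)  001-(✓)  01-0(✓)  011-(✓)  1-01(✓)  1-11(✓)  10-1(✓)  11-0(✓)  11-1(✓)  110-(✓)  111-(✓)
size-2^2 implicants → --11  -1-0  -11-  0--0  0-1-  1--1  11--
Unchecked terms (primes): --11, -1-0, -11-, 0--0, 0-1-, 1--1, 11--
Minterm coverage:
  m0 ⊆ 0--0 [E]
  m2 ⊆ 0--0,0-1-
  m3 ⊆ --11,0-1-
  m4 ⊆ -1-0,0--0
  m6 ⊆ -1-0,-11-,0--0,0-1-
  m7 ⊆ --11,-11-,0-1-
  m9 ⊆ 1--1 [E]
  m11 ⊆ --11,1--1
  m12 ⊆ -1-0,11--
  m13 ⊆ 1--1,11--
  m14 ⊆ -1-0,-11-,11--
  m15 ⊆ --11,-11-,1--1,11--
E = {0--0, 1--1}
Petrick residual → --11, -1-0
Cover = cd + bd' + a'd' + ad  |cover|=4

4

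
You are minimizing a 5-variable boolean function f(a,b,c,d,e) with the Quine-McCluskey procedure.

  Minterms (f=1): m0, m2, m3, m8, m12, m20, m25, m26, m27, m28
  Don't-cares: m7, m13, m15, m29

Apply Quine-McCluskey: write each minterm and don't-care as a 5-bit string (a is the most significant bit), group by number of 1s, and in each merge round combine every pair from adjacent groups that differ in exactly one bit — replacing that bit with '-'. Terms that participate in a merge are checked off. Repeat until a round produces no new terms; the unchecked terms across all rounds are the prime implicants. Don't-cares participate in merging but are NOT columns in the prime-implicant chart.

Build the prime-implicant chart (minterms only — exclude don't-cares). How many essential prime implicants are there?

Round 0: 00000✓ 00010✓ 00011✓ 00111✓ 01000✓ 01100✓ 01101✓ 01111✓ 10100✓ 11001✓ 11010✓ 11011✓ 11100✓ 11101✓
Round 1: -1100✓ -1101✓ 0-000 0-111 00-11 000-0 0001- 01-00 011-1 0110-✓ 1-100 11-01 110-1 1101- 1110-✓
Round 2: -110-
PIs = {-110-, 0-000, 0-111, 00-11, 000-0, 0001-, 01-00, 011-1, 1-100, 11-01, 110-1, 1101-}
Coverage chart:
  m0: 0-000,000-0
  m2: 000-0,0001-
  m3: 00-11,0001-
  m8: 0-000,01-00
  m12: -110-,01-00
  m20: 1-100 ←essential
  m25: 11-01,110-1
  m26: 1101- ←essential
  m27: 110-1,1101-
  m28: -110-,1-100
Essential: 1-100, 1101-

2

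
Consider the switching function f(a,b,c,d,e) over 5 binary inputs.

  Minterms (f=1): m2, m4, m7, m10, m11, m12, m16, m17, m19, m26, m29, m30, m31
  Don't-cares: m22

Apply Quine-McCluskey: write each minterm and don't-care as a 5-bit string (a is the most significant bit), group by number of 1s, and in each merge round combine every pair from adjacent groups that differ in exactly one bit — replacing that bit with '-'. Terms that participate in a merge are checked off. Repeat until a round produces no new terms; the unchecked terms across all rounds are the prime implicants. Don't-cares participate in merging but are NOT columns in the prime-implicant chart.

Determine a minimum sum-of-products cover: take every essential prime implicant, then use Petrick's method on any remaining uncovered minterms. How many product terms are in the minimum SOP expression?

8

[col 0] 00010*, 00100*, 00111, 01010*, 01011*, 01100*, 10000*, 10001*, 10011*, 10110*, 11010*, 11101*, 11110*, 11111*
[col 1] -1010, 0-010, 0-100, 0101-, 1-110, 100-1, 1000-, 11-10, 111-1, 1111-
Prime implicants: -1010, 0-010, 0-100, 00111, 0101-, 1-110, 100-1, 1000-, 11-10, 111-1, 1111-
PI chart (minterm → PIs covering it):
  2 | 0-010  (sole → essential)
  4 | 0-100  (sole → essential)
  7 | 00111  (sole → essential)
  10 | -1010,0-010,0101-
  11 | 0101-  (sole → essential)
  12 | 0-100  (sole → essential)
  16 | 1000-  (sole → essential)
  17 | 100-1,1000-
  19 | 100-1  (sole → essential)
  26 | -1010,11-10
  29 | 111-1  (sole → essential)
  30 | 1-110,11-10,1111-
  31 | 111-1,1111-
Essential prime implicants: 0-010, 0-100, 00111, 0101-, 100-1, 1000-, 111-1
Petrick residual → 11-10
Minimum SOP uses 8 PIs: a'c'de' + a'cd'e' + a'b'cde + a'bc'd + ab'c'e + ab'c'd' + abde' + abce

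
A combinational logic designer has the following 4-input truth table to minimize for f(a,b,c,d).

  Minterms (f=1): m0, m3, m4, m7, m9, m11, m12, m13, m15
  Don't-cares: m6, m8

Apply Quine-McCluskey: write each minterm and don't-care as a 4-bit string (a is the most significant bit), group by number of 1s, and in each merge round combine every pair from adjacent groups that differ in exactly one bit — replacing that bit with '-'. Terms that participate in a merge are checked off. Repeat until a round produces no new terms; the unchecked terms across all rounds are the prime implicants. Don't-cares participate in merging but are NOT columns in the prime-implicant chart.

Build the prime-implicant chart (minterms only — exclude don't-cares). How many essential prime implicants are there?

Round 0: 0000✓ 0011✓ 0100✓ 0110✓ 0111✓ 1000✓ 1001✓ 1011✓ 1100✓ 1101✓ 1111✓
Round 1: -000✓ -011✓ -100✓ -111✓ 0-00✓ 0-11✓ 01-0 011- 1-00✓ 1-01✓ 1-11✓ 10-1✓ 100-✓ 11-1✓ 110-✓
Round 2: --00 --11 1--1 1-0-
PIs = {--00, --11, 01-0, 011-, 1--1, 1-0-}
Coverage chart:
  m0: --00 ←essential
  m3: --11 ←essential
  m4: --00,01-0
  m7: --11,011-
  m9: 1--1,1-0-
  m11: --11,1--1
  m12: --00,1-0-
  m13: 1--1,1-0-
  m15: --11,1--1
Essential: --00, --11

2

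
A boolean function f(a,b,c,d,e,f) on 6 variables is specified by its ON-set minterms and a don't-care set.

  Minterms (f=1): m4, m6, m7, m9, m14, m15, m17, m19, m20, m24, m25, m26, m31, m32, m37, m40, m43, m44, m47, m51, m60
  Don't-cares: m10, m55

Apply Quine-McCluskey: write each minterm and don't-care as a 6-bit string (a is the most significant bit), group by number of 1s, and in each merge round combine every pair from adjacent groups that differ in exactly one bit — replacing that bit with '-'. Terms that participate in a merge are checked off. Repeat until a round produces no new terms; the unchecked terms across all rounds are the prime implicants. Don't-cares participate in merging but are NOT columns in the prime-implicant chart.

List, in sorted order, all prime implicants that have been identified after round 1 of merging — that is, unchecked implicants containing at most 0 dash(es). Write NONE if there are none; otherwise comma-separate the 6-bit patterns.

Round 0: 000100✓ 000110✓ 000111✓ 001001✓ 001010✓ 001110✓ 001111✓ 010001✓ 010011✓ 010100✓ 011000✓ 011001✓ 011010✓ 011111✓ 100000✓ 100101 101000✓ 101011✓ 101100✓ 101111✓ 110011✓ 110111✓ 111100✓
Round 1: -01111 -10011 0-0100 0-1001 0-1010 0-1111 00-110✓ 00-111✓ 0001-0 00011-✓ 001-10 00111-✓ 01-001 0100-1 0110-0 01100- 1-1100 10-000 101-00 101-11 110-11
Round 2: 00-11-
PIs = {-01111, -10011, 0-0100, 0-1001, 0-1010, 0-1111, 00-11-, 0001-0, 001-10, 01-001, 0100-1, 0110-0, 01100-, 1-1100, 10-000, 100101, 101-00, 101-11, 110-11}

100101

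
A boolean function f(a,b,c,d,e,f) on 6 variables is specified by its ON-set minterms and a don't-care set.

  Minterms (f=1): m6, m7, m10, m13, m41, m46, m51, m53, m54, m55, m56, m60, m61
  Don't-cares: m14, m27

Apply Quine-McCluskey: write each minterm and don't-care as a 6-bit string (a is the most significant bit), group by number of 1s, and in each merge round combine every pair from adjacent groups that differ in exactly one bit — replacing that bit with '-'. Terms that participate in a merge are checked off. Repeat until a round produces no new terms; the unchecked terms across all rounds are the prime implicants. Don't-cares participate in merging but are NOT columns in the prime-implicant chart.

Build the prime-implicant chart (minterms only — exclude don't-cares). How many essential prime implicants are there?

8

size-2^0 implicants → 000110(✓)  000111(✓)  001010(✓)  001101  001110(✓)  011011  101001  101110(✓)  110011(✓)  110101(✓)  110110(✓)  110111(✓)  111000(✓)  111100(✓)  111101(✓)
size-2^1 implicants → -01110  00-110  00011-  001-10  11-101  110-11  1101-1  11011-  111-00  11110-
Unchecked terms (primes): -01110, 00-110, 00011-, 001-10, 001101, 011011, 101001, 11-101, 110-11, 1101-1, 11011-, 111-00, 11110-
Minterm coverage:
  m6 ⊆ 00-110,00011-
  m7 ⊆ 00011- [E]
  m10 ⊆ 001-10 [E]
  m13 ⊆ 001101 [E]
  m41 ⊆ 101001 [E]
  m46 ⊆ -01110 [E]
  m51 ⊆ 110-11 [E]
  m53 ⊆ 11-101,1101-1
  m54 ⊆ 11011- [E]
  m55 ⊆ 110-11,1101-1,11011-
  m56 ⊆ 111-00 [E]
  m60 ⊆ 111-00,11110-
  m61 ⊆ 11-101,11110-
E = {-01110, 00011-, 001-10, 001101, 101001, 110-11, 11011-, 111-00}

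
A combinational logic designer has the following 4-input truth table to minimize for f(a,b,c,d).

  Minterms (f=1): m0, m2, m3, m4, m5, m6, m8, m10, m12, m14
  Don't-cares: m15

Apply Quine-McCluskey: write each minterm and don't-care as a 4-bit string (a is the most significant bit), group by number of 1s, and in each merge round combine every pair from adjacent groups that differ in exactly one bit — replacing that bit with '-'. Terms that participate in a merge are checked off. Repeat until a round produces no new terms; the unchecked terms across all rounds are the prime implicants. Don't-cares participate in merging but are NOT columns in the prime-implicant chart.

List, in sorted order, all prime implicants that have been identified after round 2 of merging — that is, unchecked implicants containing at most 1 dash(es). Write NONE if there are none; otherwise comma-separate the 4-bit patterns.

001-, 010-, 111-

[col 0] 0000*, 0010*, 0011*, 0100*, 0101*, 0110*, 1000*, 1010*, 1100*, 1110*, 1111*
[col 1] -000*, -010*, -100*, -110*, 0-00*, 0-10*, 00-0*, 001-, 01-0*, 010-, 1-00*, 1-10*, 10-0*, 11-0*, 111-
[col 2] --00*, --10*, -0-0*, -1-0*, 0--0*, 1--0*
[col 3] ---0
Prime implicants: ---0, 001-, 010-, 111-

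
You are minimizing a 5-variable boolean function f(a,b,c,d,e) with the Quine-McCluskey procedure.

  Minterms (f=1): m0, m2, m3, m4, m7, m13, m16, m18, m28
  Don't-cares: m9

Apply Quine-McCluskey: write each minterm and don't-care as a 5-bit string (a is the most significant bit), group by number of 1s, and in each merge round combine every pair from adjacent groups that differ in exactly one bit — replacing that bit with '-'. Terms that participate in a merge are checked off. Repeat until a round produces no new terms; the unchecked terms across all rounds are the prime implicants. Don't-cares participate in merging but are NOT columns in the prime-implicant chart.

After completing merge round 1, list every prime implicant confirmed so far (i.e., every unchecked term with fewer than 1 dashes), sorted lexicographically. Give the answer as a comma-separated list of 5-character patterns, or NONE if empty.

Round 0: 00000✓ 00010✓ 00011✓ 00100✓ 00111✓ 01001✓ 01101✓ 10000✓ 10010✓ 11100
Round 1: -0000✓ -0010✓ 00-00 00-11 000-0✓ 0001- 01-01 100-0✓
Round 2: -00-0
PIs = {-00-0, 00-00, 00-11, 0001-, 01-01, 11100}

11100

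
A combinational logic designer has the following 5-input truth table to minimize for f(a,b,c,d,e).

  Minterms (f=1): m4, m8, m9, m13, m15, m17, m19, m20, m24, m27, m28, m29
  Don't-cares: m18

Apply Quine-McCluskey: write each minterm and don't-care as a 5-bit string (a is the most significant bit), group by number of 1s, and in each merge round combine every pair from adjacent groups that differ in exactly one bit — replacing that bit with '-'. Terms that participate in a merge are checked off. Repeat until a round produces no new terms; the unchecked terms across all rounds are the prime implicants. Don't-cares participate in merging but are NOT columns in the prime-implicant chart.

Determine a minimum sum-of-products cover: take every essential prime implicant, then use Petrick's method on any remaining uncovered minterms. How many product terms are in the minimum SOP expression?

[col 0] 00100*, 01000*, 01001*, 01101*, 01111*, 10001*, 10010*, 10011*, 10100*, 11000*, 11011*, 11100*, 11101*
[col 1] -0100, -1000, -1101, 01-01, 0100-, 011-1, 1-011, 1-100, 100-1, 1001-, 11-00, 1110-
Prime implicants: -0100, -1000, -1101, 01-01, 0100-, 011-1, 1-011, 1-100, 100-1, 1001-, 11-00, 1110-
PI chart (minterm → PIs covering it):
  4 | -0100  (sole → essential)
  8 | -1000,0100-
  9 | 01-01,0100-
  13 | -1101,01-01,011-1
  15 | 011-1  (sole → essential)
  17 | 100-1  (sole → essential)
  19 | 1-011,100-1,1001-
  20 | -0100,1-100
  24 | -1000,11-00
  27 | 1-011  (sole → essential)
  28 | 1-100,11-00,1110-
  29 | -1101,1110-
Essential prime implicants: -0100, 011-1, 1-011, 100-1
Petrick residual → -1000, 01-01, 1110-
Minimum SOP uses 7 PIs: b'cd'e' + bc'd'e' + a'bd'e + a'bce + ac'de + ab'c'e + abcd'

7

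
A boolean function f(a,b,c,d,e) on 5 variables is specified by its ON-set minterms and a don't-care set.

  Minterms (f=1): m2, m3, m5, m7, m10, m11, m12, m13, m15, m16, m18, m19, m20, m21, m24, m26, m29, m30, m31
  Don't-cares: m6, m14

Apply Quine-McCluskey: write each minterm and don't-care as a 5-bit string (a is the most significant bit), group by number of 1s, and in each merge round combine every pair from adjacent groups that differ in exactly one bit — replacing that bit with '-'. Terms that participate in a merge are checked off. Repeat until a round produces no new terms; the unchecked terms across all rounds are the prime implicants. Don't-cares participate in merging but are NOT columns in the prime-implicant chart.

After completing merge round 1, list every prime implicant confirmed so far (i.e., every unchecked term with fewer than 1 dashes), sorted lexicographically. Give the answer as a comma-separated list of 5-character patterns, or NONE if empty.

[col 0] 00010*, 00011*, 00101*, 00110*, 00111*, 01010*, 01011*, 01100*, 01101*, 01110*, 01111*, 10000*, 10010*, 10011*, 10100*, 10101*, 11000*, 11010*, 11101*, 11110*, 11111*
[col 1] -0010*, -0011*, -0101*, -1010*, -1101*, -1110*, -1111*, 0-010*, 0-011*, 0-101*, 0-110*, 0-111*, 00-10*, 00-11*, 0001-*, 001-1*, 0011-*, 01-10*, 01-11*, 0101-*, 011-0*, 011-1*, 0110-*, 0111-*, 1-000*, 1-010*, 1-101*, 10-00, 100-0*, 1001-*, 1010-, 11-10*, 110-0*, 111-1*, 1111-*
[col 2] --010, --101, -001-, -1-10, -11-1, -111-, 0--10*, 0--11*, 0-01-*, 0-1-1, 0-11-*, 00-1-*, 01-1-*, 011--, 1-0-0
[col 3] 0--1-
Prime implicants: --010, --101, -001-, -1-10, -11-1, -111-, 0--1-, 0-1-1, 011--, 1-0-0, 10-00, 1010-

NONE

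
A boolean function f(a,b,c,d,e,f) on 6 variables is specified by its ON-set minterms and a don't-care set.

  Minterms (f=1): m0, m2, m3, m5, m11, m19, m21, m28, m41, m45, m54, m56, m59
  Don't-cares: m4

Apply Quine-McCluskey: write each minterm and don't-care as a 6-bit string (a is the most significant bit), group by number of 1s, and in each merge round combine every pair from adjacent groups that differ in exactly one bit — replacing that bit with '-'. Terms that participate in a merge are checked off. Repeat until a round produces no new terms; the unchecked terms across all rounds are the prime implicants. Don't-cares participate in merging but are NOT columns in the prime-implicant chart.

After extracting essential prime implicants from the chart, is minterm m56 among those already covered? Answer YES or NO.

size-2^0 implicants → 000000(✓)  000010(✓)  000011(✓)  000100(✓)  000101(✓)  001011(✓)  010011(✓)  010101(✓)  011100  101001(✓)  101101(✓)  110110  111000  111011
size-2^1 implicants → 0-0011  0-0101  00-011  000-00  0000-0  00001-  00010-  101-01
Unchecked terms (primes): 0-0011, 0-0101, 00-011, 000-00, 0000-0, 00001-, 00010-, 011100, 101-01, 110110, 111000, 111011
Minterm coverage:
  m0 ⊆ 000-00,0000-0
  m2 ⊆ 0000-0,00001-
  m3 ⊆ 0-0011,00-011,00001-
  m5 ⊆ 0-0101,00010-
  m11 ⊆ 00-011 [E]
  m19 ⊆ 0-0011 [E]
  m21 ⊆ 0-0101 [E]
  m28 ⊆ 011100 [E]
  m41 ⊆ 101-01 [E]
  m45 ⊆ 101-01 [E]
  m54 ⊆ 110110 [E]
  m56 ⊆ 111000 [E]
  m59 ⊆ 111011 [E]
E = {0-0011, 0-0101, 00-011, 011100, 101-01, 110110, 111000, 111011}

YES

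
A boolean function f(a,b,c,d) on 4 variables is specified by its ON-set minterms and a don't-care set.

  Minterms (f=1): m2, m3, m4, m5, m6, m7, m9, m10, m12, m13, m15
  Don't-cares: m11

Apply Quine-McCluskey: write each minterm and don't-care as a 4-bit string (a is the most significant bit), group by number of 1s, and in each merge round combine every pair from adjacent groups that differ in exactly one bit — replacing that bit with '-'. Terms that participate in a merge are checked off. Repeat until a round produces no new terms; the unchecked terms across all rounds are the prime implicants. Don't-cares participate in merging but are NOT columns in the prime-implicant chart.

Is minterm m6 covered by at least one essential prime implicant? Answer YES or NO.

NO

size-2^0 implicants → 0010(✓)  0011(✓)  0100(✓)  0101(✓)  0110(✓)  0111(✓)  1001(✓)  1010(✓)  1011(✓)  1100(✓)  1101(✓)  1111(✓)
size-2^1 implicants → -010(✓)  -011(✓)  -100(✓)  -101(✓)  -111(✓)  0-10(✓)  0-11(✓)  001-(✓)  01-0(✓)  01-1(✓)  010-(✓)  011-(✓)  1-01(✓)  1-11(✓)  10-1(✓)  101-(✓)  11-1(✓)  110-(✓)
size-2^2 implicants → --11  -01-  -1-1  -10-  0-1-  01--  1--1
Unchecked terms (primes): --11, -01-, -1-1, -10-, 0-1-, 01--, 1--1
Minterm coverage:
  m2 ⊆ -01-,0-1-
  m3 ⊆ --11,-01-,0-1-
  m4 ⊆ -10-,01--
  m5 ⊆ -1-1,-10-,01--
  m6 ⊆ 0-1-,01--
  m7 ⊆ --11,-1-1,0-1-,01--
  m9 ⊆ 1--1 [E]
  m10 ⊆ -01- [E]
  m12 ⊆ -10- [E]
  m13 ⊆ -1-1,-10-,1--1
  m15 ⊆ --11,-1-1,1--1
E = {-01-, -10-, 1--1}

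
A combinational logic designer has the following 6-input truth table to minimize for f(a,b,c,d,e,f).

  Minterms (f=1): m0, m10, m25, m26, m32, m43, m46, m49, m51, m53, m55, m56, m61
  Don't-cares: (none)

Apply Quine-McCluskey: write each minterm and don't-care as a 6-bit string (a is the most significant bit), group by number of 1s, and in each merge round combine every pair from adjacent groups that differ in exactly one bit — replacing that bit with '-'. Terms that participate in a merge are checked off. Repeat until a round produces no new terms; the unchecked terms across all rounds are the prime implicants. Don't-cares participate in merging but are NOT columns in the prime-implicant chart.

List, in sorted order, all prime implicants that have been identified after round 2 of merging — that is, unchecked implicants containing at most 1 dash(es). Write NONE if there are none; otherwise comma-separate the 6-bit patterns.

[col 0] 000000*, 001010*, 011001, 011010*, 100000*, 101011, 101110, 110001*, 110011*, 110101*, 110111*, 111000, 111101*
[col 1] -00000, 0-1010, 11-101, 110-01*, 110-11*, 1100-1*, 1101-1*
[col 2] 110--1
Prime implicants: -00000, 0-1010, 011001, 101011, 101110, 11-101, 110--1, 111000

-00000, 0-1010, 011001, 101011, 101110, 11-101, 111000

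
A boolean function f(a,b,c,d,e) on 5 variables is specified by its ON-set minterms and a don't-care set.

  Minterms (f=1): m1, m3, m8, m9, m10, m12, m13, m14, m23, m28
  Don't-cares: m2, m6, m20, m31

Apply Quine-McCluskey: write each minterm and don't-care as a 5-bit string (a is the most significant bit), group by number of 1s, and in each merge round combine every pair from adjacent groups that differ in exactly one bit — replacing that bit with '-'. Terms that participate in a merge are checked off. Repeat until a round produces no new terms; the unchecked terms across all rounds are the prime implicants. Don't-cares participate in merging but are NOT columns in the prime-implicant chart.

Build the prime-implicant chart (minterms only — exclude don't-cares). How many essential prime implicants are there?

2

[col 0] 00001*, 00010*, 00011*, 00110*, 01000*, 01001*, 01010*, 01100*, 01101*, 01110*, 10100*, 10111*, 11100*, 11111*
[col 1] -1100, 0-001, 0-010*, 0-110*, 00-10*, 000-1, 0001-, 01-00*, 01-01*, 01-10*, 010-0*, 0100-*, 011-0*, 0110-*, 1-100, 1-111
[col 2] 0--10, 01--0, 01-0-
Prime implicants: -1100, 0--10, 0-001, 000-1, 0001-, 01--0, 01-0-, 1-100, 1-111
PI chart (minterm → PIs covering it):
  1 | 0-001,000-1
  3 | 000-1,0001-
  8 | 01--0,01-0-
  9 | 0-001,01-0-
  10 | 0--10,01--0
  12 | -1100,01--0,01-0-
  13 | 01-0-  (sole → essential)
  14 | 0--10,01--0
  23 | 1-111  (sole → essential)
  28 | -1100,1-100
Essential prime implicants: 01-0-, 1-111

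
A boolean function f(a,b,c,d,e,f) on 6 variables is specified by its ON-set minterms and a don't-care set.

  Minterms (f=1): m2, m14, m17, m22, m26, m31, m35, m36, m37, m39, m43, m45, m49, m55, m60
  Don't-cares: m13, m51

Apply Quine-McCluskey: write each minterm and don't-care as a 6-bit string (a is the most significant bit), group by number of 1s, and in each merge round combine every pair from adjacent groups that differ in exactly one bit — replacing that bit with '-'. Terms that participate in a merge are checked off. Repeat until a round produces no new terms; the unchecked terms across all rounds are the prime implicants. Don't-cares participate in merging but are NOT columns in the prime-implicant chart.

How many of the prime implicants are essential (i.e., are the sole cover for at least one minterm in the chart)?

10

size-2^0 implicants → 000010  001101(✓)  001110  010001(✓)  010110  011010  011111  100011(✓)  100100(✓)  100101(✓)  100111(✓)  101011(✓)  101101(✓)  110001(✓)  110011(✓)  110111(✓)  111100
size-2^1 implicants → -01101  -10001  1-0011(✓)  1-0111(✓)  10-011  10-101  100-11(✓)  1001-1  10010-  110-11(✓)  1100-1
size-2^2 implicants → 1-0-11
Unchecked terms (primes): -01101, -10001, 000010, 001110, 010110, 011010, 011111, 1-0-11, 10-011, 10-101, 1001-1, 10010-, 1100-1, 111100
Minterm coverage:
  m2 ⊆ 000010 [E]
  m14 ⊆ 001110 [E]
  m17 ⊆ -10001 [E]
  m22 ⊆ 010110 [E]
  m26 ⊆ 011010 [E]
  m31 ⊆ 011111 [E]
  m35 ⊆ 1-0-11,10-011
  m36 ⊆ 10010- [E]
  m37 ⊆ 10-101,1001-1,10010-
  m39 ⊆ 1-0-11,1001-1
  m43 ⊆ 10-011 [E]
  m45 ⊆ -01101,10-101
  m49 ⊆ -10001,1100-1
  m55 ⊆ 1-0-11 [E]
  m60 ⊆ 111100 [E]
E = {-10001, 000010, 001110, 010110, 011010, 011111, 1-0-11, 10-011, 10010-, 111100}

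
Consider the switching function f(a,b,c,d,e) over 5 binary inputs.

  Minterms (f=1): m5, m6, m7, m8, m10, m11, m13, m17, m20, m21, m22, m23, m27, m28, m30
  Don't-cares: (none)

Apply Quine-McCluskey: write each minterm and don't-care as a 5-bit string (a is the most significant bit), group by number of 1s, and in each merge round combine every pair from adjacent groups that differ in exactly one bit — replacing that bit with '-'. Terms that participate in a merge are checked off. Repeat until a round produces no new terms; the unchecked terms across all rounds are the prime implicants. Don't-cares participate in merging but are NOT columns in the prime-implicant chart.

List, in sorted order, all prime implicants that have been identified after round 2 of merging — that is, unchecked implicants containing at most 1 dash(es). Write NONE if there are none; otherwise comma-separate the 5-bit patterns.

size-2^0 implicants → 00101(✓)  00110(✓)  00111(✓)  01000(✓)  01010(✓)  01011(✓)  01101(✓)  10001(✓)  10100(✓)  10101(✓)  10110(✓)  10111(✓)  11011(✓)  11100(✓)  11110(✓)
size-2^1 implicants → -0101(✓)  -0110(✓)  -0111(✓)  -1011  0-101  001-1(✓)  0011-(✓)  010-0  0101-  1-100(✓)  1-110(✓)  10-01  101-0(✓)  101-1(✓)  1010-(✓)  1011-(✓)  111-0(✓)
size-2^2 implicants → -01-1  -011-  1-1-0  101--
Unchecked terms (primes): -01-1, -011-, -1011, 0-101, 010-0, 0101-, 1-1-0, 10-01, 101--

-1011, 0-101, 010-0, 0101-, 10-01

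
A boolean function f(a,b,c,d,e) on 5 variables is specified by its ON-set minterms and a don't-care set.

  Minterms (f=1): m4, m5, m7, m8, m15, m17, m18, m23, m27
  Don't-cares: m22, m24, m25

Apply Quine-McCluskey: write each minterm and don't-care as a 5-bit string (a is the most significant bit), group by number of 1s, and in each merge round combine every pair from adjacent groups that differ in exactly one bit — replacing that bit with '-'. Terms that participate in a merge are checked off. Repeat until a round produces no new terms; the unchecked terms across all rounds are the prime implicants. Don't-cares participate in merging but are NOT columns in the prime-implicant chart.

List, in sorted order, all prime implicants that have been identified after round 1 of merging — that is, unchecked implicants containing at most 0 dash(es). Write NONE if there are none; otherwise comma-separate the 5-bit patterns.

NONE

[col 0] 00100*, 00101*, 00111*, 01000*, 01111*, 10001*, 10010*, 10110*, 10111*, 11000*, 11001*, 11011*
[col 1] -0111, -1000, 0-111, 001-1, 0010-, 1-001, 10-10, 1011-, 110-1, 1100-
Prime implicants: -0111, -1000, 0-111, 001-1, 0010-, 1-001, 10-10, 1011-, 110-1, 1100-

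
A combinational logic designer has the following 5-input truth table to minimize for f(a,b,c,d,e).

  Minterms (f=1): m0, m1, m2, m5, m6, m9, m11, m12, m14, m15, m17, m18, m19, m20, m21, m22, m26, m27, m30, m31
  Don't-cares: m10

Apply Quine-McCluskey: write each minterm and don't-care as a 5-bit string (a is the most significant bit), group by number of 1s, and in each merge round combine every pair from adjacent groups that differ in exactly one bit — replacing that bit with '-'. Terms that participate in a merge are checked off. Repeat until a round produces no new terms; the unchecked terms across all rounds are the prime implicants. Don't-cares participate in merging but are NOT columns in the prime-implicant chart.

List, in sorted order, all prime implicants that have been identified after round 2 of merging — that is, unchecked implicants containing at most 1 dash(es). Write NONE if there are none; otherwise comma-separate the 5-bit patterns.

Round 0: 00000✓ 00001✓ 00010✓ 00101✓ 00110✓ 01001✓ 01010✓ 01011✓ 01100✓ 01110✓ 01111✓ 10001✓ 10010✓ 10011✓ 10100✓ 10101✓ 10110✓ 11010✓ 11011✓ 11110✓ 11111✓
Round 1: -0001✓ -0010✓ -0101✓ -0110✓ -1010✓ -1011✓ -1110✓ -1111✓ 0-001 0-010✓ 0-110✓ 00-01✓ 00-10✓ 000-0 0000- 01-10✓ 01-11✓ 010-1 0101-✓ 011-0 0111-✓ 1-010✓ 1-011✓ 1-110✓ 10-01✓ 10-10✓ 100-1 1001-✓ 101-0 1010- 11-10✓ 11-11✓ 1101-✓ 1111-✓
Round 2: --010✓ --110✓ -0-01 -0-10✓ -1-10✓ -1-11✓ -101-✓ -111-✓ 0--10✓ 01-1-✓ 1--10✓ 1-01- 11-1-✓
Round 3: ---10 -1-1-
PIs = {---10, -0-01, -1-1-, 0-001, 000-0, 0000-, 010-1, 011-0, 1-01-, 100-1, 101-0, 1010-}

0-001, 000-0, 0000-, 010-1, 011-0, 100-1, 101-0, 1010-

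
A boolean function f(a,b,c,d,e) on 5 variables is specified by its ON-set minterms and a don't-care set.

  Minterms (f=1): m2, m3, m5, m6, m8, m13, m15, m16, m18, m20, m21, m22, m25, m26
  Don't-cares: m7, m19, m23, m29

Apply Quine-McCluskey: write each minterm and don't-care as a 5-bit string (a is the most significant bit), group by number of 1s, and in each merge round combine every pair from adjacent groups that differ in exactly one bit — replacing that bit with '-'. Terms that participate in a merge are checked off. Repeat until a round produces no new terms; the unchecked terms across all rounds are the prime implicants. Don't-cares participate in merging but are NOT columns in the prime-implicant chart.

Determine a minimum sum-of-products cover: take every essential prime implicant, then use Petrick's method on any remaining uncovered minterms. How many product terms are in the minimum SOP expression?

7

[col 0] 00010*, 00011*, 00101*, 00110*, 00111*, 01000, 01101*, 01111*, 10000*, 10010*, 10011*, 10100*, 10101*, 10110*, 10111*, 11001*, 11010*, 11101*
[col 1] -0010*, -0011*, -0101*, -0110*, -0111*, -1101*, 0-101*, 0-111*, 00-10*, 00-11*, 0001-*, 001-1*, 0011-*, 011-1*, 1-010, 1-101*, 10-00*, 10-10*, 10-11*, 100-0*, 1001-*, 101-0*, 101-1*, 1010-*, 1011-*, 11-01
[col 2] --101, -0-10*, -0-11*, -001-*, -01-1, -011-*, 0-1-1, 00-1-*, 10--0, 10-1-*, 101--
[col 3] -0-1-
Prime implicants: --101, -0-1-, -01-1, 0-1-1, 01000, 1-010, 10--0, 101--, 11-01
PI chart (minterm → PIs covering it):
  2 | -0-1-  (sole → essential)
  3 | -0-1-  (sole → essential)
  5 | --101,-01-1,0-1-1
  6 | -0-1-  (sole → essential)
  8 | 01000  (sole → essential)
  13 | --101,0-1-1
  15 | 0-1-1  (sole → essential)
  16 | 10--0  (sole → essential)
  18 | -0-1-,1-010,10--0
  20 | 10--0,101--
  21 | --101,-01-1,101--
  22 | -0-1-,10--0,101--
  25 | 11-01  (sole → essential)
  26 | 1-010  (sole → essential)
Essential prime implicants: -0-1-, 0-1-1, 01000, 1-010, 10--0, 11-01
Petrick residual → --101
Minimum SOP uses 7 PIs: cd'e + b'd + a'ce + a'bc'd'e' + ac'de' + ab'e' + abd'e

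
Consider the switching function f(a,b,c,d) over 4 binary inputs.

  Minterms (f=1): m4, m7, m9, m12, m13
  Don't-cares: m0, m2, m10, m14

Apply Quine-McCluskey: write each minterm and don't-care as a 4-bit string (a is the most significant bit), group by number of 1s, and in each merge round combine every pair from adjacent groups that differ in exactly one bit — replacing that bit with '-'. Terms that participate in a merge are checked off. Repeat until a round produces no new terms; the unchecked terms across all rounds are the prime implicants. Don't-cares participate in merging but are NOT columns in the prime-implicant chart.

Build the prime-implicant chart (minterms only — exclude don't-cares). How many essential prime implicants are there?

size-2^0 implicants → 0000(✓)  0010(✓)  0100(✓)  0111  1001(✓)  1010(✓)  1100(✓)  1101(✓)  1110(✓)
size-2^1 implicants → -010  -100  0-00  00-0  1-01  1-10  11-0  110-
Unchecked terms (primes): -010, -100, 0-00, 00-0, 0111, 1-01, 1-10, 11-0, 110-
Minterm coverage:
  m4 ⊆ -100,0-00
  m7 ⊆ 0111 [E]
  m9 ⊆ 1-01 [E]
  m12 ⊆ -100,11-0,110-
  m13 ⊆ 1-01,110-
E = {0111, 1-01}

2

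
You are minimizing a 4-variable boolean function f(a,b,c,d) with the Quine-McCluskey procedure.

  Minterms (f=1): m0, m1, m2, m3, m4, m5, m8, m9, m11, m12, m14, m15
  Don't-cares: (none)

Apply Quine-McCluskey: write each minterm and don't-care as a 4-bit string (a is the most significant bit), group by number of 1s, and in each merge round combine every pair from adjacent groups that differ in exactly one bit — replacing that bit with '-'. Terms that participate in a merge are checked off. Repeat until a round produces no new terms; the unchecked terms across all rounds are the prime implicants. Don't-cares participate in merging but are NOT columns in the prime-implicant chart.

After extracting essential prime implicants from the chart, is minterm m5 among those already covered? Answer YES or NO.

YES

[col 0] 0000*, 0001*, 0010*, 0011*, 0100*, 0101*, 1000*, 1001*, 1011*, 1100*, 1110*, 1111*
[col 1] -000*, -001*, -011*, -100*, 0-00*, 0-01*, 00-0*, 00-1*, 000-*, 001-*, 010-*, 1-00*, 1-11, 10-1*, 100-*, 11-0, 111-
[col 2] --00, -0-1, -00-, 0-0-, 00--
Prime implicants: --00, -0-1, -00-, 0-0-, 00--, 1-11, 11-0, 111-
PI chart (minterm → PIs covering it):
  0 | --00,-00-,0-0-,00--
  1 | -0-1,-00-,0-0-,00--
  2 | 00--  (sole → essential)
  3 | -0-1,00--
  4 | --00,0-0-
  5 | 0-0-  (sole → essential)
  8 | --00,-00-
  9 | -0-1,-00-
  11 | -0-1,1-11
  12 | --00,11-0
  14 | 11-0,111-
  15 | 1-11,111-
Essential prime implicants: 0-0-, 00--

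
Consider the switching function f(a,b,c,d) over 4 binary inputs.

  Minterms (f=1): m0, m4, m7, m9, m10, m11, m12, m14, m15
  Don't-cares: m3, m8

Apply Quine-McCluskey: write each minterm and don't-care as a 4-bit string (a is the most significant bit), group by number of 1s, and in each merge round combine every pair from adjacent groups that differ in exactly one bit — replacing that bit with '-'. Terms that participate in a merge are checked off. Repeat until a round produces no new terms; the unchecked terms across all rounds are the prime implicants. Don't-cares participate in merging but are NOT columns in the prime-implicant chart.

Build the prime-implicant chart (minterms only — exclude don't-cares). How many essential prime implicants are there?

size-2^0 implicants → 0000(✓)  0011(✓)  0100(✓)  0111(✓)  1000(✓)  1001(✓)  1010(✓)  1011(✓)  1100(✓)  1110(✓)  1111(✓)
size-2^1 implicants → -000(✓)  -011(✓)  -100(✓)  -111(✓)  0-00(✓)  0-11(✓)  1-00(✓)  1-10(✓)  1-11(✓)  10-0(✓)  10-1(✓)  100-(✓)  101-(✓)  11-0(✓)  111-(✓)
size-2^2 implicants → --00  --11  1--0  1-1-  10--
Unchecked terms (primes): --00, --11, 1--0, 1-1-, 10--
Minterm coverage:
  m0 ⊆ --00 [E]
  m4 ⊆ --00 [E]
  m7 ⊆ --11 [E]
  m9 ⊆ 10-- [E]
  m10 ⊆ 1--0,1-1-,10--
  m11 ⊆ --11,1-1-,10--
  m12 ⊆ --00,1--0
  m14 ⊆ 1--0,1-1-
  m15 ⊆ --11,1-1-
E = {--00, --11, 10--}

3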